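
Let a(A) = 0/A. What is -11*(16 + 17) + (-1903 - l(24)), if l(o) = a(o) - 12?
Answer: -2254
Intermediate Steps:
a(A) = 0
l(o) = -12 (l(o) = 0 - 12 = -12)
-11*(16 + 17) + (-1903 - l(24)) = -11*(16 + 17) + (-1903 - 1*(-12)) = -11*33 + (-1903 + 12) = -363 - 1891 = -2254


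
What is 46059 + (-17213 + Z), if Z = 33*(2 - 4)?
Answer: 28780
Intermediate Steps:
Z = -66 (Z = 33*(-2) = -66)
46059 + (-17213 + Z) = 46059 + (-17213 - 66) = 46059 - 17279 = 28780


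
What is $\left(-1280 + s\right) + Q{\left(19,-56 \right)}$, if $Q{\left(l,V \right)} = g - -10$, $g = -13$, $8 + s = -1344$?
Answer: $-2635$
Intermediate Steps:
$s = -1352$ ($s = -8 - 1344 = -1352$)
$Q{\left(l,V \right)} = -3$ ($Q{\left(l,V \right)} = -13 - -10 = -13 + 10 = -3$)
$\left(-1280 + s\right) + Q{\left(19,-56 \right)} = \left(-1280 - 1352\right) - 3 = -2632 - 3 = -2635$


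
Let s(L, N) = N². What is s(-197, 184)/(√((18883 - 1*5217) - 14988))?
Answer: -16928*I*√1322/661 ≈ -931.15*I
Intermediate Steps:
s(-197, 184)/(√((18883 - 1*5217) - 14988)) = 184²/(√((18883 - 1*5217) - 14988)) = 33856/(√((18883 - 5217) - 14988)) = 33856/(√(13666 - 14988)) = 33856/(√(-1322)) = 33856/((I*√1322)) = 33856*(-I*√1322/1322) = -16928*I*√1322/661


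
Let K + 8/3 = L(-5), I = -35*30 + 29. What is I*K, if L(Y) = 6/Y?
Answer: 59218/15 ≈ 3947.9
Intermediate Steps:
I = -1021 (I = -1050 + 29 = -1021)
K = -58/15 (K = -8/3 + 6/(-5) = -8/3 + 6*(-⅕) = -8/3 - 6/5 = -58/15 ≈ -3.8667)
I*K = -1021*(-58/15) = 59218/15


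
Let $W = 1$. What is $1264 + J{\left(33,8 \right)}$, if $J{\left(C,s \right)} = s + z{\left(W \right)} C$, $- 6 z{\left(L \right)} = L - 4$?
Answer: $\frac{2577}{2} \approx 1288.5$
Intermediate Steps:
$z{\left(L \right)} = \frac{2}{3} - \frac{L}{6}$ ($z{\left(L \right)} = - \frac{L - 4}{6} = - \frac{-4 + L}{6} = \frac{2}{3} - \frac{L}{6}$)
$J{\left(C,s \right)} = s + \frac{C}{2}$ ($J{\left(C,s \right)} = s + \left(\frac{2}{3} - \frac{1}{6}\right) C = s + \frac{C}{2}$)
$1264 + J{\left(33,8 \right)} = 1264 + \left(8 + \frac{1}{2} \cdot 33\right) = 1264 + \left(8 + \frac{33}{2}\right) = 1264 + \frac{49}{2} = \frac{2577}{2}$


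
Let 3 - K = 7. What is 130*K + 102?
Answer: -418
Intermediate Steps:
K = -4 (K = 3 - 1*7 = 3 - 7 = -4)
130*K + 102 = 130*(-4) + 102 = -520 + 102 = -418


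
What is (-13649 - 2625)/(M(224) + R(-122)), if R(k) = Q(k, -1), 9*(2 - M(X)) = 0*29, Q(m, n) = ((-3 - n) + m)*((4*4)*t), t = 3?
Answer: 8137/2975 ≈ 2.7351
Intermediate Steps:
Q(m, n) = -144 - 48*n + 48*m (Q(m, n) = ((-3 - n) + m)*((4*4)*3) = (-3 + m - n)*(16*3) = (-3 + m - n)*48 = -144 - 48*n + 48*m)
M(X) = 2 (M(X) = 2 - 0*29 = 2 - ⅑*0 = 2 + 0 = 2)
R(k) = -96 + 48*k (R(k) = -144 - 48*(-1) + 48*k = -144 + 48 + 48*k = -96 + 48*k)
(-13649 - 2625)/(M(224) + R(-122)) = (-13649 - 2625)/(2 + (-96 + 48*(-122))) = -16274/(2 + (-96 - 5856)) = -16274/(2 - 5952) = -16274/(-5950) = -16274*(-1/5950) = 8137/2975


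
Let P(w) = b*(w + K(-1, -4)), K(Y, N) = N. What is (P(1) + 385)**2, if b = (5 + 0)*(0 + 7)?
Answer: 78400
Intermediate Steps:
b = 35 (b = 5*7 = 35)
P(w) = -140 + 35*w (P(w) = 35*(w - 4) = 35*(-4 + w) = -140 + 35*w)
(P(1) + 385)**2 = ((-140 + 35*1) + 385)**2 = ((-140 + 35) + 385)**2 = (-105 + 385)**2 = 280**2 = 78400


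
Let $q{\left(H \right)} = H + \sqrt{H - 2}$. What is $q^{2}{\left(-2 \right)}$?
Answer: $- 8 i \approx - 8.0 i$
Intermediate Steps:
$q{\left(H \right)} = H + \sqrt{-2 + H}$
$q^{2}{\left(-2 \right)} = \left(-2 + \sqrt{-2 - 2}\right)^{2} = \left(-2 + \sqrt{-4}\right)^{2} = \left(-2 + 2 i\right)^{2}$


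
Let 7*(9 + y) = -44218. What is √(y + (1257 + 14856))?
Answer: √479570/7 ≈ 98.930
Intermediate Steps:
y = -44281/7 (y = -9 + (⅐)*(-44218) = -9 - 44218/7 = -44281/7 ≈ -6325.9)
√(y + (1257 + 14856)) = √(-44281/7 + (1257 + 14856)) = √(-44281/7 + 16113) = √(68510/7) = √479570/7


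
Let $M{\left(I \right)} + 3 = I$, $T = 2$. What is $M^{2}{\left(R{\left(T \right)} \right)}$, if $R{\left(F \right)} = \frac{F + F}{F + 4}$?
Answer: $\frac{49}{9} \approx 5.4444$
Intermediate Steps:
$R{\left(F \right)} = \frac{2 F}{4 + F}$
$M{\left(I \right)} = -3 + I$
$M^{2}{\left(R{\left(T \right)} \right)} = \left(-3 + 2 \cdot 2 \frac{1}{4 + 2}\right)^{2} = \left(-3 + 2 \cdot 2 \cdot \frac{1}{6}\right)^{2} = \left(-3 + \frac{2}{3}\right)^{2} = \left(- \frac{7}{3}\right)^{2} = \frac{49}{9}$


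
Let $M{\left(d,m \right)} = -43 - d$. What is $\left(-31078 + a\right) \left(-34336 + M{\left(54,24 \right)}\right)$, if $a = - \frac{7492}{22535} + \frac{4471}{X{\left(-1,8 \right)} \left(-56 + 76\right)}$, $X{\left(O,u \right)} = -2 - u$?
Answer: $\frac{965300220158141}{901400} \approx 1.0709 \cdot 10^{9}$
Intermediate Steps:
$a = - \frac{20450477}{901400}$ ($a = - \frac{7492}{22535} + \frac{4471}{\left(-2 - 8\right) \left(-56 + 76\right)} = \left(-7492\right) \frac{1}{22535} + \frac{4471}{\left(-2 - 8\right) 20} = - \frac{7492}{22535} + \frac{4471}{\left(-10\right) 20} = - \frac{7492}{22535} + \frac{4471}{-200} = - \frac{7492}{22535} + 4471 \left(- \frac{1}{200}\right) = - \frac{7492}{22535} - \frac{4471}{200} = - \frac{20450477}{901400} \approx -22.687$)
$\left(-31078 + a\right) \left(-34336 + M{\left(54,24 \right)}\right) = \left(-31078 - \frac{20450477}{901400}\right) \left(-34336 - 97\right) = - \frac{28034159677 \left(-34336 - 97\right)}{901400} = \left(- \frac{28034159677}{901400}\right) \left(-34433\right) = \frac{965300220158141}{901400}$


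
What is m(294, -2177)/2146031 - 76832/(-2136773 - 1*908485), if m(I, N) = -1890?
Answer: 79564158086/3267609035499 ≈ 0.024349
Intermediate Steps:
m(294, -2177)/2146031 - 76832/(-2136773 - 1*908485) = -1890/2146031 - 76832/(-2136773 - 1*908485) = -1890*1/2146031 - 76832/(-2136773 - 908485) = -1890/2146031 - 76832/(-3045258) = -1890/2146031 - 76832*(-1/3045258) = -1890/2146031 + 38416/1522629 = 79564158086/3267609035499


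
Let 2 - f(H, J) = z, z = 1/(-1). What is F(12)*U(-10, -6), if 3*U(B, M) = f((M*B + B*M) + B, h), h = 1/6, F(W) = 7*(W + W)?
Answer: 168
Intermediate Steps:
z = -1
F(W) = 14*W (F(W) = 7*(2*W) = 14*W)
h = ⅙ ≈ 0.16667
f(H, J) = 3 (f(H, J) = 2 - 1*(-1) = 2 + 1 = 3)
U(B, M) = 1 (U(B, M) = (⅓)*3 = 1)
F(12)*U(-10, -6) = (14*12)*1 = 168*1 = 168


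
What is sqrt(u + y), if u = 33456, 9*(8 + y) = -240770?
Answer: sqrt(60262)/3 ≈ 81.828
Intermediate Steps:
y = -240842/9 (y = -8 + (1/9)*(-240770) = -8 - 240770/9 = -240842/9 ≈ -26760.)
sqrt(u + y) = sqrt(33456 - 240842/9) = sqrt(60262/9) = sqrt(60262)/3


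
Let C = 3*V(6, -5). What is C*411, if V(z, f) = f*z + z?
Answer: -29592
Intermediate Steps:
V(z, f) = z + f*z
C = -72 (C = 3*(6*(1 - 5)) = 3*(6*(-4)) = 3*(-24) = -72)
C*411 = -72*411 = -29592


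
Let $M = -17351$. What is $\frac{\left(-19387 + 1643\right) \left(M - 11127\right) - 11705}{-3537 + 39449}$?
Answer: $\frac{505301927}{35912} \approx 14071.0$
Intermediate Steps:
$\frac{\left(-19387 + 1643\right) \left(M - 11127\right) - 11705}{-3537 + 39449} = \frac{\left(-19387 + 1643\right) \left(-17351 - 11127\right) - 11705}{-3537 + 39449} = \frac{\left(-17744\right) \left(-28478\right) - 11705}{35912} = \left(505313632 - 11705\right) \frac{1}{35912} = 505301927 \cdot \frac{1}{35912} = \frac{505301927}{35912}$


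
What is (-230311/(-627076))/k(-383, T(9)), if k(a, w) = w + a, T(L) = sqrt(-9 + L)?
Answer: -230311/240170108 ≈ -0.00095895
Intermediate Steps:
k(a, w) = a + w
(-230311/(-627076))/k(-383, T(9)) = (-230311/(-627076))/(-383 + sqrt(-9 + 9)) = (-230311*(-1/627076))/(-383 + sqrt(0)) = 230311/(627076*(-383 + 0)) = (230311/627076)/(-383) = (230311/627076)*(-1/383) = -230311/240170108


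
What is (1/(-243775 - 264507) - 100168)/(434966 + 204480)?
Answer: -50913591377/325018891772 ≈ -0.15665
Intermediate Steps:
(1/(-243775 - 264507) - 100168)/(434966 + 204480) = (1/(-508282) - 100168)/639446 = (-1/508282 - 100168)*(1/639446) = -50913591377/508282*1/639446 = -50913591377/325018891772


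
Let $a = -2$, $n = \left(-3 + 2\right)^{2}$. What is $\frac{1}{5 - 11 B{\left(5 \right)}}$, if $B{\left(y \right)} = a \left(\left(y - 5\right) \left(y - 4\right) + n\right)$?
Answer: $\frac{1}{27} \approx 0.037037$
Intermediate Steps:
$n = 1$ ($n = \left(-1\right)^{2} = 1$)
$B{\left(y \right)} = -2 - 2 \left(-5 + y\right) \left(-4 + y\right)$ ($B{\left(y \right)} = - 2 \left(\left(y - 5\right) \left(y - 4\right) + 1\right) = - 2 \left(\left(-5 + y\right) \left(-4 + y\right) + 1\right) = - 2 \left(1 + \left(-5 + y\right) \left(-4 + y\right)\right) = -2 - 2 \left(-5 + y\right) \left(-4 + y\right)$)
$\frac{1}{5 - 11 B{\left(5 \right)}} = \frac{1}{5 - 11 \left(-42 - 2 \cdot 5^{2} + 18 \cdot 5\right)} = \frac{1}{5 - 11 \left(-42 - 50 + 90\right)} = \frac{1}{5 - -22} = \frac{1}{5 + 22} = \frac{1}{27}$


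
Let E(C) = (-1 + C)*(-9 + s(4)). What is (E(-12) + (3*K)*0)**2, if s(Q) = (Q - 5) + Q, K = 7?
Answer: 6084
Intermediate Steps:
s(Q) = -5 + 2*Q (s(Q) = (-5 + Q) + Q = -5 + 2*Q)
E(C) = 6 - 6*C (E(C) = (-1 + C)*(-9 + (-5 + 2*4)) = (-1 + C)*(-9 + (-5 + 8)) = (-1 + C)*(-9 + 3) = (-1 + C)*(-6) = 6 - 6*C)
(E(-12) + (3*K)*0)**2 = ((6 - 6*(-12)) + (3*7)*0)**2 = ((6 + 72) + 21*0)**2 = (78 + 0)**2 = 78**2 = 6084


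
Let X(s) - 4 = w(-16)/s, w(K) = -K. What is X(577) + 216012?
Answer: 124641248/577 ≈ 2.1602e+5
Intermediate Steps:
X(s) = 4 + 16/s (X(s) = 4 + (-1*(-16))/s = 4 + 16/s)
X(577) + 216012 = (4 + 16/577) + 216012 = 2324/577 + 216012 = 124641248/577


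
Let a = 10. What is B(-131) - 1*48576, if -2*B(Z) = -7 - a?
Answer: -97135/2 ≈ -48568.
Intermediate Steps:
B(Z) = 17/2 (B(Z) = -(-7 - 1*10)/2 = -(-7 - 10)/2 = -½*(-17) = 17/2)
B(-131) - 1*48576 = 17/2 - 1*48576 = 17/2 - 48576 = -97135/2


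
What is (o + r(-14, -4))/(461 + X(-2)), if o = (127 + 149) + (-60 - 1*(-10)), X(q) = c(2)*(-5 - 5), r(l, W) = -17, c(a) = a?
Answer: 209/441 ≈ 0.47392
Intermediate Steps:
X(q) = -20 (X(q) = 2*(-5 - 5) = 2*(-10) = -20)
o = 226 (o = 276 + (-60 + 10) = 276 - 50 = 226)
(o + r(-14, -4))/(461 + X(-2)) = (226 - 17)/(461 - 20) = 209/441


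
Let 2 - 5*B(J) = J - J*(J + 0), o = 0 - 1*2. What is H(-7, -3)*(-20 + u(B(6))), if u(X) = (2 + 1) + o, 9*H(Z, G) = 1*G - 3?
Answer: 38/3 ≈ 12.667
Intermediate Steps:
o = -2 (o = 0 - 2 = -2)
H(Z, G) = -⅓ + G/9 (H(Z, G) = (1*G - 3)/9 = (G - 3)/9 = (-3 + G)/9 = -⅓ + G/9)
B(J) = ⅖ - J/5 + J²/5 (B(J) = ⅖ - (J - J*(J + 0))/5 = ⅖ - (J - J*J)/5 = ⅖ - (J - J²)/5 = ⅖ + (-J/5 + J²/5) = ⅖ - J/5 + J²/5)
u(X) = 1 (u(X) = (2 + 1) - 2 = 3 - 2 = 1)
H(-7, -3)*(-20 + u(B(6))) = (-⅓ + (⅑)*(-3))*(-20 + 1) = (-⅓ - ⅓)*(-19) = -⅔*(-19) = 38/3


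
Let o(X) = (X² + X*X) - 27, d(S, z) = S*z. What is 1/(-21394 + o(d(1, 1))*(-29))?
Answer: -1/20669 ≈ -4.8382e-5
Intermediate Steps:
o(X) = -27 + 2*X² (o(X) = (X² + X²) - 27 = 2*X² - 27 = -27 + 2*X²)
1/(-21394 + o(d(1, 1))*(-29)) = 1/(-21394 + (-27 + 2*(1*1)²)*(-29)) = 1/(-21394 + (-27 + 2*1²)*(-29)) = 1/(-21394 + (-27 + 2*1)*(-29)) = 1/(-21394 + (-27 + 2)*(-29)) = 1/(-21394 - 25*(-29)) = 1/(-21394 + 725) = 1/(-20669) = -1/20669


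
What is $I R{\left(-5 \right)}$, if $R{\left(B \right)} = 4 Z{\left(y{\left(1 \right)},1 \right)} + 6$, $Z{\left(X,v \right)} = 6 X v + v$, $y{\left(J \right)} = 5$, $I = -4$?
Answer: $-520$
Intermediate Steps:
$Z{\left(X,v \right)} = v + 6 X v$ ($Z{\left(X,v \right)} = 6 X v + v = v + 6 X v$)
$R{\left(B \right)} = 130$ ($R{\left(B \right)} = 4 \cdot 1 \left(1 + 6 \cdot 5\right) + 6 = 4 \cdot 1 \left(1 + 30\right) + 6 = 4 \cdot 1 \cdot 31 + 6 = 4 \cdot 31 + 6 = 124 + 6 = 130$)
$I R{\left(-5 \right)} = \left(-4\right) 130 = -520$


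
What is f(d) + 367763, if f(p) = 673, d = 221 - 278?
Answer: 368436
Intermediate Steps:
d = -57
f(d) + 367763 = 673 + 367763 = 368436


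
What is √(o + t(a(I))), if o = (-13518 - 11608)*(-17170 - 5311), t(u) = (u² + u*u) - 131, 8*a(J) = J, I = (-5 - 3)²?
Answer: √564857603 ≈ 23767.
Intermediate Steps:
I = 64 (I = (-8)² = 64)
a(J) = J/8
t(u) = -131 + 2*u² (t(u) = (u² + u²) - 131 = 2*u² - 131 = -131 + 2*u²)
o = 564857606 (o = -25126*(-22481) = 564857606)
√(o + t(a(I))) = √(564857606 + (-131 + 2*((⅛)*64)²)) = √(564857606 + (-131 + 2*8²)) = √(564857606 + (-131 + 2*64)) = √(564857606 + (-131 + 128)) = √(564857606 - 3) = √564857603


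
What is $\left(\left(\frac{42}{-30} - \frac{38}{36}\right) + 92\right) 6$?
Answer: $\frac{8059}{15} \approx 537.27$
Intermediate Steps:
$\left(\left(\frac{42}{-30} - \frac{38}{36}\right) + 92\right) 6 = \left(\left(42 \left(- \frac{1}{30}\right) - \frac{19}{18}\right) + 92\right) 6 = \left(\left(- \frac{7}{5} - \frac{19}{18}\right) + 92\right) 6 = \left(- \frac{221}{90} + 92\right) 6 = \frac{8059}{90} \cdot 6 = \frac{8059}{15}$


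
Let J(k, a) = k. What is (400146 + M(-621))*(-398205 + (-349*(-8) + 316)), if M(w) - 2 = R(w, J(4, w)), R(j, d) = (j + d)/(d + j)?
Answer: -158097669453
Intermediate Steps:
R(j, d) = 1 (R(j, d) = (d + j)/(d + j) = 1)
M(w) = 3 (M(w) = 2 + 1 = 3)
(400146 + M(-621))*(-398205 + (-349*(-8) + 316)) = (400146 + 3)*(-398205 + (-349*(-8) + 316)) = 400149*(-398205 + (2792 + 316)) = 400149*(-398205 + 3108) = 400149*(-395097) = -158097669453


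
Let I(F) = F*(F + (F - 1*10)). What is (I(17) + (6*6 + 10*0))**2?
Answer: 197136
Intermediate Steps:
I(F) = F*(-10 + 2*F) (I(F) = F*(F + (F - 10)) = F*(F + (-10 + F)) = F*(-10 + 2*F))
(I(17) + (6*6 + 10*0))**2 = (2*17*(-5 + 17) + (6*6 + 10*0))**2 = (2*17*12 + (36 + 0))**2 = (408 + 36)**2 = 444**2 = 197136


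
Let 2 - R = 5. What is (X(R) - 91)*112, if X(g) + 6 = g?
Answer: -11200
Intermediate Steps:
R = -3 (R = 2 - 1*5 = 2 - 5 = -3)
X(g) = -6 + g
(X(R) - 91)*112 = ((-6 - 3) - 91)*112 = (-9 - 91)*112 = -100*112 = -11200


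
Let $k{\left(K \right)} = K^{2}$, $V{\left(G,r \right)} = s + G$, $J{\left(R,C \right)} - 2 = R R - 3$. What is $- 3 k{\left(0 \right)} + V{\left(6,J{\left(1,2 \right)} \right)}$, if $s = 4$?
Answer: $10$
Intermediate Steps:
$J{\left(R,C \right)} = -1 + R^{2}$ ($J{\left(R,C \right)} = 2 + \left(R R - 3\right) = 2 + \left(R^{2} - 3\right) = 2 + \left(-3 + R^{2}\right) = -1 + R^{2}$)
$V{\left(G,r \right)} = 4 + G$
$- 3 k{\left(0 \right)} + V{\left(6,J{\left(1,2 \right)} \right)} = - 3 \cdot 0^{2} + \left(4 + 6\right) = \left(-3\right) 0 + 10 = 0 + 10 = 10$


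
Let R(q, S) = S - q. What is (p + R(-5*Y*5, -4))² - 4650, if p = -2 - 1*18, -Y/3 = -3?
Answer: 35751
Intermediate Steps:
Y = 9 (Y = -3*(-3) = 9)
p = -20 (p = -2 - 18 = -20)
(p + R(-5*Y*5, -4))² - 4650 = (-20 + (-4 - (-5*9)*5))² - 4650 = (-20 + (-4 - (-45)*5))² - 4650 = (-20 + (-4 - 1*(-225)))² - 4650 = (-20 + (-4 + 225))² - 4650 = (-20 + 221)² - 4650 = 201² - 4650 = 40401 - 4650 = 35751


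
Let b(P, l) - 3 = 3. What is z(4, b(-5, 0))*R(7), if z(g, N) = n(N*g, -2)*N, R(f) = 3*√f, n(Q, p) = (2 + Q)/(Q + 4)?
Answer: 117*√7/7 ≈ 44.222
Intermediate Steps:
b(P, l) = 6 (b(P, l) = 3 + 3 = 6)
n(Q, p) = (2 + Q)/(4 + Q)
z(g, N) = N*(2 + N*g)/(4 + N*g) (z(g, N) = ((2 + N*g)/(4 + N*g))*N = N*(2 + N*g)/(4 + N*g))
z(4, b(-5, 0))*R(7) = (6*(2 + 6*4)/(4 + 6*4))*(3*√7) = (6*(2 + 24)/(4 + 24))*(3*√7) = (6*26/28)*(3*√7) = (6*(1/28)*26)*(3*√7) = 39*(3*√7)/7 = 117*√7/7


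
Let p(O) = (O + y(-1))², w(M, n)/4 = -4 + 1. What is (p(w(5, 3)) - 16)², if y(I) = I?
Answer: 23409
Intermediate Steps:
w(M, n) = -12 (w(M, n) = 4*(-4 + 1) = 4*(-3) = -12)
p(O) = (-1 + O)² (p(O) = (O - 1)² = (-1 + O)²)
(p(w(5, 3)) - 16)² = ((-1 - 12)² - 16)² = ((-13)² - 16)² = (169 - 16)² = 153² = 23409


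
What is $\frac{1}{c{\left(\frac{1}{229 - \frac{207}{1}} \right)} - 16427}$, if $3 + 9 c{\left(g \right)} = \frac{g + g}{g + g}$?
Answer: $- \frac{9}{147845} \approx -6.0875 \cdot 10^{-5}$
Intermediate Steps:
$c{\left(g \right)} = - \frac{2}{9}$ ($c{\left(g \right)} = - \frac{1}{3} + \frac{\left(g + g\right) \frac{1}{g + g}}{9} = - \frac{1}{3} + \frac{2 g \frac{1}{2 g}}{9} = - \frac{1}{3} + \frac{1}{9} \cdot 1 = - \frac{1}{3} + \frac{1}{9} = - \frac{2}{9}$)
$\frac{1}{c{\left(\frac{1}{229 - \frac{207}{1}} \right)} - 16427} = \frac{1}{- \frac{2}{9} - 16427} = \frac{1}{- \frac{147845}{9}} = - \frac{9}{147845}$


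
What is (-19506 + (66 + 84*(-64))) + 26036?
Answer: 1220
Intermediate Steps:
(-19506 + (66 + 84*(-64))) + 26036 = (-19506 + (66 - 5376)) + 26036 = (-19506 - 5310) + 26036 = -24816 + 26036 = 1220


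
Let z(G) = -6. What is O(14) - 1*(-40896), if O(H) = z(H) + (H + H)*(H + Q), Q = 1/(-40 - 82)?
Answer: 2518188/61 ≈ 41282.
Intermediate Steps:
Q = -1/122 (Q = 1/(-122) = -1/122 ≈ -0.0081967)
O(H) = -6 + 2*H*(-1/122 + H) (O(H) = -6 + (H + H)*(H - 1/122) = -6 + (2*H)*(-1/122 + H) = -6 + 2*H*(-1/122 + H))
O(14) - 1*(-40896) = (-6 + 2*14**2 - 1/61*14) - 1*(-40896) = (-6 + 2*196 - 14/61) + 40896 = (-6 + 392 - 14/61) + 40896 = 23532/61 + 40896 = 2518188/61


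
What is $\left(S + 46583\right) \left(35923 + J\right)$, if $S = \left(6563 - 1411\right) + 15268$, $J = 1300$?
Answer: $2494052669$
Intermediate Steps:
$S = 20420$ ($S = 5152 + 15268 = 20420$)
$\left(S + 46583\right) \left(35923 + J\right) = \left(20420 + 46583\right) \left(35923 + 1300\right) = 67003 \cdot 37223 = 2494052669$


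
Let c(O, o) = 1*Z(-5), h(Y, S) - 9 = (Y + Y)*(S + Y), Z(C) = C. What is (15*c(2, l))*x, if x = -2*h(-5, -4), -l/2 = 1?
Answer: 14850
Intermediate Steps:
h(Y, S) = 9 + 2*Y*(S + Y) (h(Y, S) = 9 + (Y + Y)*(S + Y) = 9 + (2*Y)*(S + Y) = 9 + 2*Y*(S + Y))
l = -2 (l = -2*1 = -2)
c(O, o) = -5 (c(O, o) = 1*(-5) = -5)
x = -198 (x = -2*(9 + 2*(-5)**2 + 2*(-4)*(-5)) = -2*(9 + 2*25 + 40) = -2*(9 + 50 + 40) = -2*99 = -198)
(15*c(2, l))*x = (15*(-5))*(-198) = -75*(-198) = 14850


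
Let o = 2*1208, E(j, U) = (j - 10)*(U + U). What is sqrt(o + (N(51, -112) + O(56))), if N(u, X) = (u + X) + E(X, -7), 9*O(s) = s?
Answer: sqrt(36623)/3 ≈ 63.790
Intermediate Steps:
O(s) = s/9
E(j, U) = 2*U*(-10 + j) (E(j, U) = (-10 + j)*(2*U) = 2*U*(-10 + j))
N(u, X) = 140 + u - 13*X (N(u, X) = (u + X) + 2*(-7)*(-10 + X) = (X + u) + (140 - 14*X) = 140 + u - 13*X)
o = 2416
sqrt(o + (N(51, -112) + O(56))) = sqrt(2416 + ((140 + 51 - 13*(-112)) + (1/9)*56)) = sqrt(2416 + ((140 + 51 + 1456) + 56/9)) = sqrt(2416 + (1647 + 56/9)) = sqrt(2416 + 14879/9) = sqrt(36623/9) = sqrt(36623)/3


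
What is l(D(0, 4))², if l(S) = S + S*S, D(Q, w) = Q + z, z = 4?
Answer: 400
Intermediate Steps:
D(Q, w) = 4 + Q (D(Q, w) = Q + 4 = 4 + Q)
l(S) = S + S²
l(D(0, 4))² = ((4 + 0)*(1 + (4 + 0)))² = (4*(1 + 4))² = (4*5)² = 20² = 400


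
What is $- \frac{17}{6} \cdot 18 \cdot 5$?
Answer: $-255$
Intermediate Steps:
$- \frac{17}{6} \cdot 18 \cdot 5 = \left(-17\right) \frac{1}{6} \cdot 18 \cdot 5 = \left(- \frac{17}{6}\right) 18 \cdot 5 = \left(-51\right) 5 = -255$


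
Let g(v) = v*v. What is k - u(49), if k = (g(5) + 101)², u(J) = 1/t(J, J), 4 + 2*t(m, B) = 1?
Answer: 47630/3 ≈ 15877.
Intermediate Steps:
t(m, B) = -3/2 (t(m, B) = -2 + (½)*1 = -2 + ½ = -3/2)
u(J) = -⅔ (u(J) = 1/(-3/2) = -⅔)
g(v) = v²
k = 15876 (k = (5² + 101)² = (25 + 101)² = 126² = 15876)
k - u(49) = 15876 - 1*(-⅔) = 15876 + ⅔ = 47630/3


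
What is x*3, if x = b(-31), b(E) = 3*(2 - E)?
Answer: 297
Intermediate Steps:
b(E) = 6 - 3*E
x = 99 (x = 6 - 3*(-31) = 6 + 93 = 99)
x*3 = 99*3 = 297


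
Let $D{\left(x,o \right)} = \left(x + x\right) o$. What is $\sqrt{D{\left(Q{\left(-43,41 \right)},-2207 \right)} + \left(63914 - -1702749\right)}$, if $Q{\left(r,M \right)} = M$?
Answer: $7 \sqrt{32361} \approx 1259.2$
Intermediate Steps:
$D{\left(x,o \right)} = 2 o x$ ($D{\left(x,o \right)} = 2 x o = 2 o x$)
$\sqrt{D{\left(Q{\left(-43,41 \right)},-2207 \right)} + \left(63914 - -1702749\right)} = \sqrt{2 \left(-2207\right) 41 + \left(63914 - -1702749\right)} = \sqrt{-180974 + \left(63914 + 1702749\right)} = \sqrt{-180974 + 1766663} = \sqrt{1585689} = 7 \sqrt{32361}$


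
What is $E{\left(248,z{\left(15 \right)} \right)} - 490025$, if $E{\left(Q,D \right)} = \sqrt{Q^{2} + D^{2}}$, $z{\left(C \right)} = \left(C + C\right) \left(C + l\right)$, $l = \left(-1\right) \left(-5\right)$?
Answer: $-490025 + 8 \sqrt{6586} \approx -4.8938 \cdot 10^{5}$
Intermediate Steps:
$l = 5$
$z{\left(C \right)} = 2 C \left(5 + C\right)$ ($z{\left(C \right)} = \left(C + C\right) \left(C + 5\right) = 2 C \left(5 + C\right)$)
$E{\left(Q,D \right)} = \sqrt{D^{2} + Q^{2}}$
$E{\left(248,z{\left(15 \right)} \right)} - 490025 = \sqrt{\left(2 \cdot 15 \left(5 + 15\right)\right)^{2} + 248^{2}} - 490025 = \sqrt{\left(2 \cdot 15 \cdot 20\right)^{2} + 61504} - 490025 = \sqrt{600^{2} + 61504} - 490025 = \sqrt{360000 + 61504} - 490025 = \sqrt{421504} - 490025 = 8 \sqrt{6586} - 490025 = -490025 + 8 \sqrt{6586}$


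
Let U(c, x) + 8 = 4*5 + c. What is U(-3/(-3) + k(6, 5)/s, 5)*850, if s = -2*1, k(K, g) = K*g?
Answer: -1700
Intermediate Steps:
s = -2
U(c, x) = 12 + c (U(c, x) = -8 + (4*5 + c) = -8 + (20 + c) = 12 + c)
U(-3/(-3) + k(6, 5)/s, 5)*850 = (12 + (-3/(-3) + (6*5)/(-2)))*850 = (12 + (-3*(-⅓) + 30*(-½)))*850 = (12 + (1 - 15))*850 = (12 - 14)*850 = -2*850 = -1700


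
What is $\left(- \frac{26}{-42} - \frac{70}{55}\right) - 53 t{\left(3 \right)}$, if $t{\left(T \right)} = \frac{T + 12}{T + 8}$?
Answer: $- \frac{16846}{231} \approx -72.926$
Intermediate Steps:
$t{\left(T \right)} = \frac{12 + T}{8 + T}$
$\left(- \frac{26}{-42} - \frac{70}{55}\right) - 53 t{\left(3 \right)} = \left(- \frac{26}{-42} - \frac{70}{55}\right) - 53 \frac{12 + 3}{8 + 3} = \left(\left(-26\right) \left(- \frac{1}{42}\right) - \frac{14}{11}\right) - 53 \cdot \frac{1}{11} \cdot 15 = \left(\frac{13}{21} - \frac{14}{11}\right) - 53 \cdot \frac{1}{11} \cdot 15 = - \frac{151}{231} - \frac{795}{11} = - \frac{16846}{231}$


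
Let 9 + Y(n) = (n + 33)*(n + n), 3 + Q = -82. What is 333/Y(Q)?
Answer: 333/8831 ≈ 0.037708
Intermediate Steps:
Q = -85 (Q = -3 - 82 = -85)
Y(n) = -9 + 2*n*(33 + n) (Y(n) = -9 + (n + 33)*(n + n) = -9 + (33 + n)*(2*n) = -9 + 2*n*(33 + n))
333/Y(Q) = 333/(-9 + 2*(-85)² + 66*(-85)) = 333/(-9 + 2*7225 - 5610) = 333/(-9 + 14450 - 5610) = 333/8831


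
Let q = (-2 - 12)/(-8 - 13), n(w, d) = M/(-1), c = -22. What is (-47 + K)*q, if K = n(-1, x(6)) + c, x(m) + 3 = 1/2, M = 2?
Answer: -142/3 ≈ -47.333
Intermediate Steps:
x(m) = -5/2 (x(m) = -3 + 1/2 = -5/2)
n(w, d) = -2 (n(w, d) = 2/(-1) = 2*(-1) = -2)
q = 2/3 (q = -14/(-21) = -14*(-1/21) = 2/3 ≈ 0.66667)
K = -24 (K = -2 - 22 = -24)
(-47 + K)*q = (-47 - 24)*(2/3) = -71*2/3 = -142/3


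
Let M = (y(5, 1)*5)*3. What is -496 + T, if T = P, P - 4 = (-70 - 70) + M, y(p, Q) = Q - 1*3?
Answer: -662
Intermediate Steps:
y(p, Q) = -3 + Q (y(p, Q) = Q - 3 = -3 + Q)
M = -30 (M = ((-3 + 1)*5)*3 = -2*5*3 = -10*3 = -30)
P = -166 (P = 4 + ((-70 - 70) - 30) = 4 + (-140 - 30) = 4 - 170 = -166)
T = -166
-496 + T = -496 - 166 = -662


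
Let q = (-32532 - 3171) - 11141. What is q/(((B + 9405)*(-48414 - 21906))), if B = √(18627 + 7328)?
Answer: 7342797/103637698040 - 11711*√25955/1554565470600 ≈ 6.9637e-5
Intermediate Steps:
B = √25955 ≈ 161.11
q = -46844 (q = -35703 - 11141 = -46844)
q/(((B + 9405)*(-48414 - 21906))) = -46844*1/((-48414 - 21906)*(√25955 + 9405)) = -46844*(-1/(70320*(9405 + √25955))) = -46844/(-661359600 - 70320*√25955)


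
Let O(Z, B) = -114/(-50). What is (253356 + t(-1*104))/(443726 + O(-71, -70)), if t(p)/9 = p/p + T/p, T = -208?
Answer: 6334575/11093207 ≈ 0.57103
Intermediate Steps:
O(Z, B) = 57/25 (O(Z, B) = -114*(-1/50) = 57/25)
t(p) = 9 - 1872/p (t(p) = 9*(p/p - 208/p) = 9*(1 - 208/p) = 9 - 1872/p)
(253356 + t(-1*104))/(443726 + O(-71, -70)) = (253356 + (9 - 1872/((-1*104))))/(443726 + 57/25) = (253356 + (9 - 1872/(-104)))/(11093207/25) = (253356 + (9 - 1872*(-1/104)))*(25/11093207) = (253356 + (9 + 18))*(25/11093207) = (253356 + 27)*(25/11093207) = 253383*(25/11093207) = 6334575/11093207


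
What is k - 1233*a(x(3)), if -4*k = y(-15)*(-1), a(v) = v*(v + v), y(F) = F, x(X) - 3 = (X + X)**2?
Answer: -15003159/4 ≈ -3.7508e+6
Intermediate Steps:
x(X) = 3 + 4*X**2 (x(X) = 3 + (X + X)**2 = 3 + (2*X)**2 = 3 + 4*X**2)
a(v) = 2*v**2 (a(v) = v*(2*v) = 2*v**2)
k = -15/4 (k = -(-15)*(-1)/4 = -1/4*15 = -15/4 ≈ -3.7500)
k - 1233*a(x(3)) = -15/4 - 2466*(3 + 4*3**2)**2 = -15/4 - 2466*(3 + 4*9)**2 = -15/4 - 2466*(3 + 36)**2 = -15/4 - 2466*39**2 = -15/4 - 2466*1521 = -15/4 - 1233*3042 = -15/4 - 3750786 = -15003159/4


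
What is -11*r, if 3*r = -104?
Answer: 1144/3 ≈ 381.33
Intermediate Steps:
r = -104/3 (r = (⅓)*(-104) = -104/3 ≈ -34.667)
-11*r = -11*(-104/3) = 1144/3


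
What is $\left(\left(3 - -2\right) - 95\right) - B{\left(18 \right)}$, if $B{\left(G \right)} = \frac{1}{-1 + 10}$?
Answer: $- \frac{811}{9} \approx -90.111$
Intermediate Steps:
$B{\left(G \right)} = \frac{1}{9}$
$\left(\left(3 - -2\right) - 95\right) - B{\left(18 \right)} = \left(\left(3 - -2\right) - 95\right) - \frac{1}{9} = \left(\left(3 + 2\right) - 95\right) - \frac{1}{9} = \left(5 - 95\right) - \frac{1}{9} = -90 - \frac{1}{9} = - \frac{811}{9}$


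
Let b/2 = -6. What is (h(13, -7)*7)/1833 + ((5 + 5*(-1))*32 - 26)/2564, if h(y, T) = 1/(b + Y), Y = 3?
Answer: -223435/21149154 ≈ -0.010565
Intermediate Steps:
b = -12 (b = 2*(-6) = -12)
h(y, T) = -⅑ (h(y, T) = 1/(-12 + 3) = 1/(-9) = -⅑)
(h(13, -7)*7)/1833 + ((5 + 5*(-1))*32 - 26)/2564 = -⅑*7/1833 + ((5 + 5*(-1))*32 - 26)/2564 = -7/9*1/1833 + ((5 - 5)*32 - 26)*(1/2564) = -7/16497 + (0*32 - 26)*(1/2564) = -7/16497 + (0 - 26)*(1/2564) = -7/16497 - 26*1/2564 = -7/16497 - 13/1282 = -223435/21149154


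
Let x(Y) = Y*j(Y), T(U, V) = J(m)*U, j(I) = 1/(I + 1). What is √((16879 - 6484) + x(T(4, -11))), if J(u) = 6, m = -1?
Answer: √259899/5 ≈ 101.96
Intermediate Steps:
j(I) = 1/(1 + I)
T(U, V) = 6*U
x(Y) = Y/(1 + Y)
√((16879 - 6484) + x(T(4, -11))) = √((16879 - 6484) + (6*4)/(1 + 6*4)) = √(10395 + 24/(1 + 24)) = √(10395 + 24/25) = √(259899/25) = √259899/5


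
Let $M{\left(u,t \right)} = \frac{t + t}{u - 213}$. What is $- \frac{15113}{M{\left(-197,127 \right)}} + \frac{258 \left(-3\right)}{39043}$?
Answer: $\frac{952453211}{39043} \approx 24395.0$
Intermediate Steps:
$M{\left(u,t \right)} = \frac{2 t}{-213 + u}$
$- \frac{15113}{M{\left(-197,127 \right)}} + \frac{258 \left(-3\right)}{39043} = - \frac{15113}{2 \cdot 127 \frac{1}{-213 - 197}} + \frac{258 \left(-3\right)}{39043} = - \frac{15113}{2 \cdot 127 \frac{1}{-410}} - \frac{774}{39043} = - \frac{15113}{2 \cdot 127 \left(- \frac{1}{410}\right)} - \frac{774}{39043} = - \frac{15113}{- \frac{127}{205}} - \frac{774}{39043} = \left(-15113\right) \left(- \frac{205}{127}\right) - \frac{774}{39043} = 24395 - \frac{774}{39043} = \frac{952453211}{39043}$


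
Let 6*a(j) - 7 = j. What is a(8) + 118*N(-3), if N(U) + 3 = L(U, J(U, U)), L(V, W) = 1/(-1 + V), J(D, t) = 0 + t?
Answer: -381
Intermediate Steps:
J(D, t) = t
a(j) = 7/6 + j/6
N(U) = -3 + 1/(-1 + U)
a(8) + 118*N(-3) = (7/6 + (⅙)*8) + 118*((4 - 3*(-3))/(-1 - 3)) = (7/6 + 4/3) + 118*((4 + 9)/(-4)) = 5/2 + 118*(-¼*13) = 5/2 + 118*(-13/4) = 5/2 - 767/2 = -381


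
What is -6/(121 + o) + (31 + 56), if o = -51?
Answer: 3042/35 ≈ 86.914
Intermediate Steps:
-6/(121 + o) + (31 + 56) = -6/(121 - 51) + (31 + 56) = -6/70 + 87 = -6*1/70 + 87 = -3/35 + 87 = 3042/35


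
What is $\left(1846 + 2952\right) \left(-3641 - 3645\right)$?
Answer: $-34958228$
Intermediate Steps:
$\left(1846 + 2952\right) \left(-3641 - 3645\right) = 4798 \left(-7286\right) = -34958228$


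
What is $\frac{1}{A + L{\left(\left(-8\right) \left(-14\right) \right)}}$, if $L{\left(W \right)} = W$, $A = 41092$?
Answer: $\frac{1}{41204} \approx 2.4269 \cdot 10^{-5}$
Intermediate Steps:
$\frac{1}{A + L{\left(\left(-8\right) \left(-14\right) \right)}} = \frac{1}{41092 - -112} = \frac{1}{41092 + 112} = \frac{1}{41204}$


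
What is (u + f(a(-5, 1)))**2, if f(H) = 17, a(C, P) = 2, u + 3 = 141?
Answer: 24025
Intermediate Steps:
u = 138 (u = -3 + 141 = 138)
(u + f(a(-5, 1)))**2 = (138 + 17)**2 = 155**2 = 24025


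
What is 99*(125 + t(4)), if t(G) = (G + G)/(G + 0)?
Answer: 12573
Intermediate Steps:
t(G) = 2 (t(G) = (2*G)/G = 2)
99*(125 + t(4)) = 99*(125 + 2) = 99*127 = 12573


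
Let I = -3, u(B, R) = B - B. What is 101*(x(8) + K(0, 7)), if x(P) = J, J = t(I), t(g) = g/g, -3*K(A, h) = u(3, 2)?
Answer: 101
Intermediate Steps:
u(B, R) = 0
K(A, h) = 0 (K(A, h) = -⅓*0 = 0)
t(g) = 1
J = 1
x(P) = 1
101*(x(8) + K(0, 7)) = 101*(1 + 0) = 101*1 = 101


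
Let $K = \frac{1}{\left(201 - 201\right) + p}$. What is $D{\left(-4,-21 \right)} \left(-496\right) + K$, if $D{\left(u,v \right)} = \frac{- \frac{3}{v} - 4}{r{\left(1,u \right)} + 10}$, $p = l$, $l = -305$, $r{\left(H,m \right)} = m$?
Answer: $\frac{680753}{2135} \approx 318.85$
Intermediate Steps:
$p = -305$
$D{\left(u,v \right)} = \frac{-4 - \frac{3}{v}}{10 + u}$ ($D{\left(u,v \right)} = \frac{- \frac{3}{v} - 4}{u + 10} = \frac{-4 - \frac{3}{v}}{10 + u}$)
$K = - \frac{1}{305}$ ($K = \frac{1}{\left(201 - 201\right) - 305} = \frac{1}{0 - 305} = \frac{1}{-305} = - \frac{1}{305} \approx -0.0032787$)
$D{\left(-4,-21 \right)} \left(-496\right) + K = \frac{-3 - -84}{\left(-21\right) \left(10 - 4\right)} \left(-496\right) - \frac{1}{305} = - \frac{-3 + 84}{21 \cdot 6} \left(-496\right) - \frac{1}{305} = \left(- \frac{1}{21}\right) \frac{1}{6} \cdot 81 \left(-496\right) - \frac{1}{305} = \left(- \frac{9}{14}\right) \left(-496\right) - \frac{1}{305} = \frac{2232}{7} - \frac{1}{305} = \frac{680753}{2135}$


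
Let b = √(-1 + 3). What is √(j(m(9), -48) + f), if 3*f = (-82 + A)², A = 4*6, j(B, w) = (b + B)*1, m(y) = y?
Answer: √(10173 + 9*√2)/3 ≈ 33.641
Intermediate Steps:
b = √2 ≈ 1.4142
j(B, w) = B + √2 (j(B, w) = (√2 + B)*1 = (B + √2)*1 = B + √2)
A = 24
f = 3364/3 (f = (-82 + 24)²/3 = (⅓)*(-58)² = (⅓)*3364 = 3364/3 ≈ 1121.3)
√(j(m(9), -48) + f) = √((9 + √2) + 3364/3) = √(3391/3 + √2)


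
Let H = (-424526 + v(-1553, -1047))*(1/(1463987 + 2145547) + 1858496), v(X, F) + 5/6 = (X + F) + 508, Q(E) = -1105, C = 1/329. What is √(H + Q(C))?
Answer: I*√10330085807795833185980185/3609534 ≈ 8.9043e+5*I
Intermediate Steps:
C = 1/329 ≈ 0.0030395
v(X, F) = 3043/6 + F + X (v(X, F) = -⅚ + ((X + F) + 508) = -⅚ + ((F + X) + 508) = -⅚ + (508 + F + X) = 3043/6 + F + X)
H = -17171334238822651745/21657204 (H = (-424526 + (3043/6 - 1047 - 1553))*(1/(1463987 + 2145547) + 1858496) = (-424526 - 12557/6)*(1/3609534 + 1858496) = -2559713*(1/3609534 + 1858496)/6 = -2559713/6*6708304500865/3609534 = -17171334238822651745/21657204 ≈ -7.9287e+11)
√(H + Q(C)) = √(-17171334238822651745/21657204 - 1105) = √(-17171334262753862165/21657204) = I*√10330085807795833185980185/3609534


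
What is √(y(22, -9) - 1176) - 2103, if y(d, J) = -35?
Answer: -2103 + I*√1211 ≈ -2103.0 + 34.799*I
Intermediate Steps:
√(y(22, -9) - 1176) - 2103 = √(-35 - 1176) - 2103 = √(-1211) - 2103 = I*√1211 - 2103 = -2103 + I*√1211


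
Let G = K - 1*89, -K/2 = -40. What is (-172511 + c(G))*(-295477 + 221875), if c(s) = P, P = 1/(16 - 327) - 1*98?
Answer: 3951058402800/311 ≈ 1.2704e+10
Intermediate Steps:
K = 80 (K = -2*(-40) = 80)
P = -30479/311 (P = 1/(-311) - 98 = -1/311 - 98 = -30479/311 ≈ -98.003)
G = -9 (G = 80 - 1*89 = 80 - 89 = -9)
c(s) = -30479/311
(-172511 + c(G))*(-295477 + 221875) = (-172511 - 30479/311)*(-295477 + 221875) = -53681400/311*(-73602) = 3951058402800/311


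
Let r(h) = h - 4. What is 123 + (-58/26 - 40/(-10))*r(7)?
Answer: 1668/13 ≈ 128.31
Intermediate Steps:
r(h) = -4 + h
123 + (-58/26 - 40/(-10))*r(7) = 123 + (-58/26 - 40/(-10))*(-4 + 7) = 123 + (-58*1/26 - 40*(-⅒))*3 = 123 + (-29/13 + 4)*3 = 123 + (23/13)*3 = 123 + 69/13 = 1668/13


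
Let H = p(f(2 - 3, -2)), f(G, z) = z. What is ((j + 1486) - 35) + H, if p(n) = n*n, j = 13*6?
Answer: 1533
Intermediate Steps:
j = 78
p(n) = n²
H = 4 (H = (-2)² = 4)
((j + 1486) - 35) + H = ((78 + 1486) - 35) + 4 = (1564 - 35) + 4 = 1529 + 4 = 1533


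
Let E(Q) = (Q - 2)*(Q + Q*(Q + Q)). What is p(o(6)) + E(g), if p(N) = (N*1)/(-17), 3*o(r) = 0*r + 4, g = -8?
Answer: -61204/51 ≈ -1200.1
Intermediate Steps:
o(r) = 4/3 (o(r) = (0*r + 4)/3 = (0 + 4)/3 = (⅓)*4 = 4/3)
p(N) = -N/17 (p(N) = N*(-1/17) = -N/17)
E(Q) = (-2 + Q)*(Q + 2*Q²) (E(Q) = (-2 + Q)*(Q + Q*(2*Q)) = (-2 + Q)*(Q + 2*Q²))
p(o(6)) + E(g) = -1/17*4/3 - 8*(-2 - 3*(-8) + 2*(-8)²) = -4/51 - 8*(-2 + 24 + 2*64) = -4/51 - 8*(-2 + 24 + 128) = -4/51 - 8*150 = -4/51 - 1200 = -61204/51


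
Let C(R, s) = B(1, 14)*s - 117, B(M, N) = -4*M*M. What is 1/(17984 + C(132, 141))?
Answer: 1/17303 ≈ 5.7793e-5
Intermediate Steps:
B(M, N) = -4*M**2
C(R, s) = -117 - 4*s (C(R, s) = (-4*1**2)*s - 117 = (-4*1)*s - 117 = -4*s - 117 = -117 - 4*s)
1/(17984 + C(132, 141)) = 1/(17984 + (-117 - 4*141)) = 1/(17984 + (-117 - 564)) = 1/(17984 - 681) = 1/17303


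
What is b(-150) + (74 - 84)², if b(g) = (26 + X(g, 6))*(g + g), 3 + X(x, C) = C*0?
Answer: -6800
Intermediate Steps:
X(x, C) = -3 (X(x, C) = -3 + C*0 = -3 + 0 = -3)
b(g) = 46*g (b(g) = (26 - 3)*(g + g) = 23*(2*g) = 46*g)
b(-150) + (74 - 84)² = 46*(-150) + (74 - 84)² = -6900 + (-10)² = -6900 + 100 = -6800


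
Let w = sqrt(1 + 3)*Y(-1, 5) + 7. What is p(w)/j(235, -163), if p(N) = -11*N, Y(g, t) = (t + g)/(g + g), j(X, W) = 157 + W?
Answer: 11/2 ≈ 5.5000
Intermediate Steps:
Y(g, t) = (g + t)/(2*g) (Y(g, t) = (g + t)/((2*g)) = (g + t)*(1/(2*g)) = (g + t)/(2*g))
w = 3 (w = sqrt(1 + 3)*((1/2)*(-1 + 5)/(-1)) + 7 = sqrt(4)*((1/2)*(-1)*4) + 7 = 2*(-2) + 7 = -4 + 7 = 3)
p(w)/j(235, -163) = (-11*3)/(157 - 163) = -33/(-6) = -33*(-1/6) = 11/2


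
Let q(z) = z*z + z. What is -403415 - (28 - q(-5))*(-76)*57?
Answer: -368759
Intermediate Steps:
q(z) = z + z² (q(z) = z² + z = z + z²)
-403415 - (28 - q(-5))*(-76)*57 = -403415 - (28 - (-5)*(1 - 5))*(-76)*57 = -403415 - (28 - (-5)*(-4))*(-76)*57 = -403415 - (28 - 1*20)*(-76)*57 = -403415 - (28 - 20)*(-76)*57 = -403415 - 8*(-76)*57 = -403415 - (-608)*57 = -403415 - 1*(-34656) = -403415 + 34656 = -368759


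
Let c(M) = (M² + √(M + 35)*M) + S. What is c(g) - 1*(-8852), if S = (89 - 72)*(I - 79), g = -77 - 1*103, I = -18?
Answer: 39603 - 180*I*√145 ≈ 39603.0 - 2167.5*I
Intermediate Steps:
g = -180 (g = -77 - 103 = -180)
S = -1649 (S = (89 - 72)*(-18 - 79) = 17*(-97) = -1649)
c(M) = -1649 + M² + M*√(35 + M) (c(M) = (M² + √(M + 35)*M) - 1649 = (M² + √(35 + M)*M) - 1649 = (M² + M*√(35 + M)) - 1649 = -1649 + M² + M*√(35 + M))
c(g) - 1*(-8852) = (-1649 + (-180)² - 180*√(35 - 180)) - 1*(-8852) = (-1649 + 32400 - 180*I*√145) + 8852 = (30751 - 180*I*√145) + 8852 = 39603 - 180*I*√145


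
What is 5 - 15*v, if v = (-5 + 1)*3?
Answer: 185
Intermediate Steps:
v = -12 (v = -4*3 = -12)
5 - 15*v = 5 - 15*(-12) = 5 + 180 = 185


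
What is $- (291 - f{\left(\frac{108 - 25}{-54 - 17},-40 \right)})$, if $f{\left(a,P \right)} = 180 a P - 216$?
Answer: $\frac{561603}{71} \approx 7909.9$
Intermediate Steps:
$f{\left(a,P \right)} = -216 + 180 P a$ ($f{\left(a,P \right)} = 180 P a - 216 = -216 + 180 P a$)
$- (291 - f{\left(\frac{108 - 25}{-54 - 17},-40 \right)}) = - (291 - \left(-216 + 180 \left(-40\right) \frac{108 - 25}{-54 - 17}\right)) = - (291 - \left(-216 + 180 \left(-40\right) \frac{83}{-71}\right)) = - (291 - \left(-216 + 180 \left(-40\right) 83 \left(- \frac{1}{71}\right)\right)) = - (291 - \left(-216 + 180 \left(-40\right) \left(- \frac{83}{71}\right)\right)) = - (291 - \left(-216 + \frac{597600}{71}\right)) = - (291 - \frac{582264}{71}) = \left(-1\right) \left(- \frac{561603}{71}\right) = \frac{561603}{71}$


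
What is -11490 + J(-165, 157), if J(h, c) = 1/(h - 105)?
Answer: -3102301/270 ≈ -11490.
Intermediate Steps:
J(h, c) = 1/(-105 + h)
-11490 + J(-165, 157) = -11490 + 1/(-105 - 165) = -11490 + 1/(-270) = -11490 - 1/270 = -3102301/270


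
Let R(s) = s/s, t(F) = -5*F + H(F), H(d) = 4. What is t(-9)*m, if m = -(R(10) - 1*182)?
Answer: 8869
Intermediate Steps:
t(F) = 4 - 5*F (t(F) = -5*F + 4 = 4 - 5*F)
R(s) = 1
m = 181 (m = -(1 - 1*182) = -(1 - 182) = -1*(-181) = 181)
t(-9)*m = (4 - 5*(-9))*181 = (4 + 45)*181 = 49*181 = 8869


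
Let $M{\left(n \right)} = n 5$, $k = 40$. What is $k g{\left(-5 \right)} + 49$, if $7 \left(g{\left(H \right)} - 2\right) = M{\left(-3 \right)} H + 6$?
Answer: $\frac{4143}{7} \approx 591.86$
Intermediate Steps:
$M{\left(n \right)} = 5 n$
$g{\left(H \right)} = \frac{20}{7} - \frac{15 H}{7}$ ($g{\left(H \right)} = 2 + \frac{5 \left(-3\right) H + 6}{7} = 2 + \frac{- 15 H + 6}{7} = 2 + \frac{6 - 15 H}{7} = 2 - \left(- \frac{6}{7} + \frac{15 H}{7}\right) = \frac{20}{7} - \frac{15 H}{7}$)
$k g{\left(-5 \right)} + 49 = 40 \left(\frac{20}{7} - - \frac{75}{7}\right) + 49 = 40 \left(\frac{20}{7} + \frac{75}{7}\right) + 49 = 40 \cdot \frac{95}{7} + 49 = \frac{3800}{7} + 49 = \frac{4143}{7}$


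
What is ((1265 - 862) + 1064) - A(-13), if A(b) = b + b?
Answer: 1493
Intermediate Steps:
A(b) = 2*b
((1265 - 862) + 1064) - A(-13) = ((1265 - 862) + 1064) - 2*(-13) = (403 + 1064) - 1*(-26) = 1467 + 26 = 1493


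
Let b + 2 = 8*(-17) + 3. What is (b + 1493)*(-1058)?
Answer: -1436764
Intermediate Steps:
b = -135 (b = -2 + (8*(-17) + 3) = -2 + (-136 + 3) = -2 - 133 = -135)
(b + 1493)*(-1058) = (-135 + 1493)*(-1058) = 1358*(-1058) = -1436764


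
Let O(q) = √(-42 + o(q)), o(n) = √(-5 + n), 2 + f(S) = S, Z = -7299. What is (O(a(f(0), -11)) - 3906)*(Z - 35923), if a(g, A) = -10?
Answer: 168825132 - 43222*√(-42 + I*√15) ≈ 1.6881e+8 - 2.8041e+5*I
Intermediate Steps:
f(S) = -2 + S
O(q) = √(-42 + √(-5 + q))
(O(a(f(0), -11)) - 3906)*(Z - 35923) = (√(-42 + √(-5 - 10)) - 3906)*(-7299 - 35923) = (√(-42 + √(-15)) - 3906)*(-43222) = (√(-42 + I*√15) - 3906)*(-43222) = (-3906 + √(-42 + I*√15))*(-43222) = 168825132 - 43222*√(-42 + I*√15)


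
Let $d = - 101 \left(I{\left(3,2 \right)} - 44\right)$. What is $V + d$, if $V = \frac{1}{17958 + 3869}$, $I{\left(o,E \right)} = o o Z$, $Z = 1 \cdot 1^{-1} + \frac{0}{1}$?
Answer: $\frac{77158446}{21827} \approx 3535.0$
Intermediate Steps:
$Z = 1$ ($Z = 1 \cdot 1 + 0 \cdot 1 = 1 + 0 = 1$)
$I{\left(o,E \right)} = o^{2}$ ($I{\left(o,E \right)} = o o 1 = o^{2} \cdot 1 = o^{2}$)
$V = \frac{1}{21827} \approx 4.5815 \cdot 10^{-5}$
$d = 3535$ ($d = - 101 \left(3^{2} - 44\right) = - 101 \left(9 - 44\right) = \left(-101\right) \left(-35\right) = 3535$)
$V + d = \frac{1}{21827} + 3535 = \frac{77158446}{21827}$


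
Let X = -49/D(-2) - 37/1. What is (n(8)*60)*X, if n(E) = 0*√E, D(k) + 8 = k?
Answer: 0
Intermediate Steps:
D(k) = -8 + k
n(E) = 0
X = -321/10 (X = -49/(-8 - 2) - 37/1 = -49/(-10) - 37*1 = -49*(-⅒) - 37 = 49/10 - 37 = -321/10 ≈ -32.100)
(n(8)*60)*X = (0*60)*(-321/10) = 0*(-321/10) = 0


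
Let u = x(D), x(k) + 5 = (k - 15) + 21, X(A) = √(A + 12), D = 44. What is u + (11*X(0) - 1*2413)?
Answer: -2368 + 22*√3 ≈ -2329.9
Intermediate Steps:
X(A) = √(12 + A)
x(k) = 1 + k (x(k) = -5 + ((k - 15) + 21) = -5 + ((-15 + k) + 21) = -5 + (6 + k) = 1 + k)
u = 45 (u = 1 + 44 = 45)
u + (11*X(0) - 1*2413) = 45 + (11*√(12 + 0) - 1*2413) = 45 + (11*√12 - 2413) = 45 + (11*(2*√3) - 2413) = 45 + (22*√3 - 2413) = 45 + (-2413 + 22*√3) = -2368 + 22*√3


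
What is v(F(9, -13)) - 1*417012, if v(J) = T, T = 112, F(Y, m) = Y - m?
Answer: -416900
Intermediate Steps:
v(J) = 112
v(F(9, -13)) - 1*417012 = 112 - 1*417012 = 112 - 417012 = -416900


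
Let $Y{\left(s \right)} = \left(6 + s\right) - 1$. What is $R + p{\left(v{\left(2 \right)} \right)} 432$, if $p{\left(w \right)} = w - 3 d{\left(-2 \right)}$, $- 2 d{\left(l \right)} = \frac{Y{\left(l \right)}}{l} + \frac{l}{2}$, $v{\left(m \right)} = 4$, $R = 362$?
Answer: $470$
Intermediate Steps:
$Y{\left(s \right)} = 5 + s$
$d{\left(l \right)} = - \frac{l}{4} - \frac{5 + l}{2 l}$ ($d{\left(l \right)} = - \frac{\frac{5 + l}{l} + \frac{l}{2}}{2} = - \frac{\frac{l}{2} + \frac{5 + l}{l}}{2} = - \frac{l}{4} - \frac{5 + l}{2 l}$)
$p{\left(w \right)} = - \frac{15}{4} + w$ ($p{\left(w \right)} = w - 3 \frac{-10 - \left(-2\right)^{2} - -4}{4 \left(-2\right)} = w - 3 \cdot \frac{1}{4} \left(- \frac{1}{2}\right) \left(-10 - 4 + 4\right) = w - 3 \cdot \frac{1}{4} \left(- \frac{1}{2}\right) \left(-10\right) = w - \frac{15}{4} = - \frac{15}{4} + w$)
$R + p{\left(v{\left(2 \right)} \right)} 432 = 362 + \left(- \frac{15}{4} + 4\right) 432 = 362 + \frac{1}{4} \cdot 432 = 362 + 108 = 470$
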